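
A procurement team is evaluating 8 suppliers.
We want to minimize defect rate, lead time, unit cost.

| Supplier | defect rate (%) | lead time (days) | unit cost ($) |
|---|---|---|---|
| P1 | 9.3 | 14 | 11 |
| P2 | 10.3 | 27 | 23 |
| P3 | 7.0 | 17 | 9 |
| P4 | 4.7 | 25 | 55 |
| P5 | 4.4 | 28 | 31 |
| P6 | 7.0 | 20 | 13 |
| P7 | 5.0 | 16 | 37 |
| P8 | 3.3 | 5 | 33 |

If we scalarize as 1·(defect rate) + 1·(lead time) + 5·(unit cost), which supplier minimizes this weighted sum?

P3

P1: 1·9.3 + 1·14 + 5·11 = 78.3
P2: 1·10.3 + 1·27 + 5·23 = 152.3
P3: 1·7.0 + 1·17 + 5·9 = 69.0
P4: 1·4.7 + 1·25 + 5·55 = 304.7
P5: 1·4.4 + 1·28 + 5·31 = 187.4
P6: 1·7.0 + 1·20 + 5·13 = 92.0
P7: 1·5.0 + 1·16 + 5·37 = 206.0
P8: 1·3.3 + 1·5 + 5·33 = 173.3
Lowest: P3 at 69.0.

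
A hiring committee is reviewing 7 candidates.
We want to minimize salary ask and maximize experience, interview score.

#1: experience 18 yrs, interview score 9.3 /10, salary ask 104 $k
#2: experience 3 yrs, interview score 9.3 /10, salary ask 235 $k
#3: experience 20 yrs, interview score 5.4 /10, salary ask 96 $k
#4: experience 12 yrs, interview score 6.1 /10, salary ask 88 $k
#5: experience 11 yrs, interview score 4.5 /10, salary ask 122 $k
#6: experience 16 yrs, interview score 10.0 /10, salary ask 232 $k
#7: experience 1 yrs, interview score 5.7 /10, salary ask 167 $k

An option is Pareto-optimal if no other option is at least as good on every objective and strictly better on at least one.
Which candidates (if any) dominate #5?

#1, #3, #4

#1: experience 18≥11, interview score 9.3≥4.5, salary ask 104≤122 — dominates #5.
#3: experience 20≥11, interview score 5.4≥4.5, salary ask 96≤122 — dominates #5.
#4: experience 12≥11, interview score 6.1≥4.5, salary ask 88≤122 — dominates #5.
Others (#2, #6, #7) are each worse than #5 on at least one objective.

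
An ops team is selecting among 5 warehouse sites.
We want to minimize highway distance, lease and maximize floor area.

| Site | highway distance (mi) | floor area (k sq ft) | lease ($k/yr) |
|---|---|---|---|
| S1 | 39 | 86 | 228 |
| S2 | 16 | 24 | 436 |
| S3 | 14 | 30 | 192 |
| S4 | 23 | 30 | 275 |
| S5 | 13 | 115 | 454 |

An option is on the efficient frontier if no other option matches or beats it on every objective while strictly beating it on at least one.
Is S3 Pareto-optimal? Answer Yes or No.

S1: worse on highway distance (39 vs 14).
S2: worse on highway distance (16 vs 14).
S4: worse on highway distance (23 vs 14).
S5: worse on lease (454 vs 192).
No option is at least as good as S3 on every objective and strictly better on one.

Yes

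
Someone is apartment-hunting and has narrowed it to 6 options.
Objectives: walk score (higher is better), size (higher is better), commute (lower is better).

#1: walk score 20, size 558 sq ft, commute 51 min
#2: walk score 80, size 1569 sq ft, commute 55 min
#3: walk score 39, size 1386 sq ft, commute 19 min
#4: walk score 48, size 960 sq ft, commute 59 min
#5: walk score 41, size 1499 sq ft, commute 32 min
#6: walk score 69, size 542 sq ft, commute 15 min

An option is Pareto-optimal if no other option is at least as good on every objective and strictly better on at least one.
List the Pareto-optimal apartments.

#2, #3, #5, #6

#1: dominated by #3 (walk score 39≥20, size 1386≥558, commute 19≤51).
#2: not dominated (best walk score).
#3: not dominated.
#4: dominated by #2 (walk score 80≥48, size 1569≥960, commute 55≤59).
#5: not dominated.
#6: not dominated (best commute).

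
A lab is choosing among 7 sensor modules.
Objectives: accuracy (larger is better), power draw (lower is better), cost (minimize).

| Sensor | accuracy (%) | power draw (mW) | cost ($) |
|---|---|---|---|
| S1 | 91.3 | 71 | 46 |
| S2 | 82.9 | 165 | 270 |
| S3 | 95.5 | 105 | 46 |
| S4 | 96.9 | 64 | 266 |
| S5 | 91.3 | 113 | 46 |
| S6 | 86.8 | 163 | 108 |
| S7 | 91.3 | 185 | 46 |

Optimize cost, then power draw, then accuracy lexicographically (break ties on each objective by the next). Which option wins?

First minimize cost: best is 46, kept {S1, S3, S5, S7}.
Then minimize power draw: best is 71, kept {S1}.

S1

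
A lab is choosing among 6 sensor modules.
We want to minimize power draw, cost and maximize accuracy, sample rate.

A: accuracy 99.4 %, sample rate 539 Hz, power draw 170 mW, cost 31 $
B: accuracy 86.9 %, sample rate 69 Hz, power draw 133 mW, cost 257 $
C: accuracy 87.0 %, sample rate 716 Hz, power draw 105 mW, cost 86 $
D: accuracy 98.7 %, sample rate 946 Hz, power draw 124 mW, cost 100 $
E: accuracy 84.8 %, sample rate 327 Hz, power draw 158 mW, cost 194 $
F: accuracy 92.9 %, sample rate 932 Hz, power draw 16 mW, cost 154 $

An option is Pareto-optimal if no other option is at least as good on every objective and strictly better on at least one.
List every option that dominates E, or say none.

C, D, F

C: accuracy 87.0≥84.8, sample rate 716≥327, power draw 105≤158, cost 86≤194 — dominates E.
D: accuracy 98.7≥84.8, sample rate 946≥327, power draw 124≤158, cost 100≤194 — dominates E.
F: accuracy 92.9≥84.8, sample rate 932≥327, power draw 16≤158, cost 154≤194 — dominates E.
Others (A, B) are each worse than E on at least one objective.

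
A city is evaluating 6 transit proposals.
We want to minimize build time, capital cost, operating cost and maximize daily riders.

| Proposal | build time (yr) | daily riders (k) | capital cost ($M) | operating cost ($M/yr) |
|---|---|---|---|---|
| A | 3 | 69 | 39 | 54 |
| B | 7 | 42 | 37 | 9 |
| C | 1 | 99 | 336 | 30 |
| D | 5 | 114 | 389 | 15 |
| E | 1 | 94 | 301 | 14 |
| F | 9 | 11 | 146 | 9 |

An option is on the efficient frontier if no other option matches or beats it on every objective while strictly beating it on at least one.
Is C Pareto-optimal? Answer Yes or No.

Yes

A: worse on build time (3 vs 1).
B: worse on build time (7 vs 1).
D: worse on build time (5 vs 1).
E: worse on daily riders (94 vs 99).
F: worse on build time (9 vs 1).
No option is at least as good as C on every objective and strictly better on one.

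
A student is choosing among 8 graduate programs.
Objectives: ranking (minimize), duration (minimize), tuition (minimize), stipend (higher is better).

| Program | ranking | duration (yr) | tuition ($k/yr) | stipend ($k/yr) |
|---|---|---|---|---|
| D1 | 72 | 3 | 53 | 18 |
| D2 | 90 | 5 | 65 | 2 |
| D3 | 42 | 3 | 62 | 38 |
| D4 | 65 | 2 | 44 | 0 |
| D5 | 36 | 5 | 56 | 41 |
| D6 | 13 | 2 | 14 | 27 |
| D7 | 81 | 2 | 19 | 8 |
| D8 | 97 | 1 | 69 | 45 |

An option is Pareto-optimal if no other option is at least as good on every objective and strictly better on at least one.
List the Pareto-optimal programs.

D3, D5, D6, D8

D1: dominated by D6 (ranking 13≤72, duration 2≤3, tuition 14≤53, stipend 27≥18).
D2: dominated by D1 (ranking 72≤90, duration 3≤5, tuition 53≤65, stipend 18≥2).
D3: not dominated.
D4: dominated by D6 (ranking 13≤65, duration 2≤2, tuition 14≤44, stipend 27≥0).
D5: not dominated.
D6: not dominated (best ranking).
D7: dominated by D6 (ranking 13≤81, duration 2≤2, tuition 14≤19, stipend 27≥8).
D8: not dominated (best duration).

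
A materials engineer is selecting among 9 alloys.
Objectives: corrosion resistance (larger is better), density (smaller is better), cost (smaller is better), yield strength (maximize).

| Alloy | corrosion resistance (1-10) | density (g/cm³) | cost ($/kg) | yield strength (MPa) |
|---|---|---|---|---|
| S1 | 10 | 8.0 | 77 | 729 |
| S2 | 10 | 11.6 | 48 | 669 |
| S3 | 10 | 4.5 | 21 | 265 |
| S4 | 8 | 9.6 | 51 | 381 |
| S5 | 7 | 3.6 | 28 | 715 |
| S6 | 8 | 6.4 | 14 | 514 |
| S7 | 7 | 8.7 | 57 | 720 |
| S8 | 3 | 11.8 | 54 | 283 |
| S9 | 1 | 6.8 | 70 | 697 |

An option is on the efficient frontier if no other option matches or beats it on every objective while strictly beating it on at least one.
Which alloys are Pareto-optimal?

S1: not dominated (best yield strength).
S2: not dominated.
S3: not dominated.
S4: dominated by S6 (corrosion resistance 8≥8, density 6.4≤9.6, cost 14≤51, yield strength 514≥381).
S5: not dominated (best density).
S6: not dominated (best cost).
S7: not dominated.
S8: dominated by S2 (corrosion resistance 10≥3, density 11.6≤11.8, cost 48≤54, yield strength 669≥283).
S9: dominated by S5 (corrosion resistance 7≥1, density 3.6≤6.8, cost 28≤70, yield strength 715≥697).

S1, S2, S3, S5, S6, S7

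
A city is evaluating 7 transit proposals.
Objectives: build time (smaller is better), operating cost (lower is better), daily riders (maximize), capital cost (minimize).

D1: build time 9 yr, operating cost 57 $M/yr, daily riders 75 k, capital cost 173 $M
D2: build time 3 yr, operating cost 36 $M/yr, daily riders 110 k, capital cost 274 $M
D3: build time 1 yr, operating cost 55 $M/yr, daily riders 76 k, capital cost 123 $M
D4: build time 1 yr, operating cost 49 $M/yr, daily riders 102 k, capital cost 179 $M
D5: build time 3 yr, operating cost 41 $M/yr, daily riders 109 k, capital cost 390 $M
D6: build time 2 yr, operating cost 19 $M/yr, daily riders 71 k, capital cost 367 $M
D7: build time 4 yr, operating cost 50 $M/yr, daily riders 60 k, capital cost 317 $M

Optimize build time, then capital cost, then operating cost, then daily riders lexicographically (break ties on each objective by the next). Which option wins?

First minimize build time: best is 1, kept {D3, D4}.
Then minimize capital cost: best is 123, kept {D3}.

D3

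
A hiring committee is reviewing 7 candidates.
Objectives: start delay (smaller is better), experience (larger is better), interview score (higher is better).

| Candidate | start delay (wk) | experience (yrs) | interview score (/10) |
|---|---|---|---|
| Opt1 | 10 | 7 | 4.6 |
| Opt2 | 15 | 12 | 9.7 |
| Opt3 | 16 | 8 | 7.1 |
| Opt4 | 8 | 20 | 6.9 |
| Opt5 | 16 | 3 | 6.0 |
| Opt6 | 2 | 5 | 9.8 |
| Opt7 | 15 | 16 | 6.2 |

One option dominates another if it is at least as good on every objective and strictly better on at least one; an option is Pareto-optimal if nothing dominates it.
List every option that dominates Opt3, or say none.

Opt2: start delay 15≤16, experience 12≥8, interview score 9.7≥7.1 — dominates Opt3.
Others (Opt1, Opt4, Opt5, Opt6, Opt7) are each worse than Opt3 on at least one objective.

Opt2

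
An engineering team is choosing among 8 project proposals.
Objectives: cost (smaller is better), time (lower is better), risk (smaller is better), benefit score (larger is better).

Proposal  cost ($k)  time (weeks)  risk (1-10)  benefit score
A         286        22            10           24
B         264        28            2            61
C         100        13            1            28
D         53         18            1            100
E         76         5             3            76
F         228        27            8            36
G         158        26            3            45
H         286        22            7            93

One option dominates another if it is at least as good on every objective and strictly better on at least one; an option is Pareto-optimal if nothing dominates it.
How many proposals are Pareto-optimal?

3

A: dominated by C (cost 100≤286, time 13≤22, risk 1≤10, benefit score 28≥24).
B: dominated by D (cost 53≤264, time 18≤28, risk 1≤2, benefit score 100≥61).
C: not dominated.
D: not dominated (best cost).
E: not dominated (best time).
F: dominated by D (cost 53≤228, time 18≤27, risk 1≤8, benefit score 100≥36).
G: dominated by D (cost 53≤158, time 18≤26, risk 1≤3, benefit score 100≥45).
H: dominated by D (cost 53≤286, time 18≤22, risk 1≤7, benefit score 100≥93).
Pareto-optimal: C, D, E → 3.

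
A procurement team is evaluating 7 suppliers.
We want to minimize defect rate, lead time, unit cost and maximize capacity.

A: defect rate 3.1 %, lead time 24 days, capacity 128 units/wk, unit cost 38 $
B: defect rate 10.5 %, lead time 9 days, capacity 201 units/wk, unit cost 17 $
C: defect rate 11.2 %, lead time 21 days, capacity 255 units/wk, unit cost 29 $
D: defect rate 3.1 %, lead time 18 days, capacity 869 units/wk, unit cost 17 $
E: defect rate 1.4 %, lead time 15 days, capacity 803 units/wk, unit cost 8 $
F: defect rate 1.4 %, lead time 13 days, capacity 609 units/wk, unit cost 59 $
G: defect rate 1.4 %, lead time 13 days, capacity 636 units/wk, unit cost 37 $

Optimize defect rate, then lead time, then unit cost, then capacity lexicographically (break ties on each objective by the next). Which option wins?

First minimize defect rate: best is 1.4, kept {E, F, G}.
Then minimize lead time: best is 13, kept {F, G}.
Then minimize unit cost: best is 37, kept {G}.

G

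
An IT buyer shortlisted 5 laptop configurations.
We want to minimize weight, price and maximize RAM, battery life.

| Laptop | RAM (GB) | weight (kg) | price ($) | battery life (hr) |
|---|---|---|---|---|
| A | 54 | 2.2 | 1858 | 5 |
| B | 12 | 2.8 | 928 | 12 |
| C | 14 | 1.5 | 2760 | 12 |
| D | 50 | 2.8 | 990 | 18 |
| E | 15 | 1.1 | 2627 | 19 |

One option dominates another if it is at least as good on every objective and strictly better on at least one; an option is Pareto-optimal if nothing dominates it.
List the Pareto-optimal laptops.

A, B, D, E

A: not dominated (best RAM).
B: not dominated (best price).
C: dominated by E (RAM 15≥14, weight 1.1≤1.5, price 2627≤2760, battery life 19≥12).
D: not dominated.
E: not dominated (best weight).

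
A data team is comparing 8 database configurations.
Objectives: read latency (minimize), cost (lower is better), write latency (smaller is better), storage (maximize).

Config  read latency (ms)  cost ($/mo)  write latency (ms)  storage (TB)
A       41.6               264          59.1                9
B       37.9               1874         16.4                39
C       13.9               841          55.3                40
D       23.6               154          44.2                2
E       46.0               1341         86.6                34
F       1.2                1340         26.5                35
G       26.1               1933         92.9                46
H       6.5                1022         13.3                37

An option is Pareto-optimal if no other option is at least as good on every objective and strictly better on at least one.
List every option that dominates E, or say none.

C, F, H

C: read latency 13.9≤46.0, cost 841≤1341, write latency 55.3≤86.6, storage 40≥34 — dominates E.
F: read latency 1.2≤46.0, cost 1340≤1341, write latency 26.5≤86.6, storage 35≥34 — dominates E.
H: read latency 6.5≤46.0, cost 1022≤1341, write latency 13.3≤86.6, storage 37≥34 — dominates E.
Others (A, B, D, G) are each worse than E on at least one objective.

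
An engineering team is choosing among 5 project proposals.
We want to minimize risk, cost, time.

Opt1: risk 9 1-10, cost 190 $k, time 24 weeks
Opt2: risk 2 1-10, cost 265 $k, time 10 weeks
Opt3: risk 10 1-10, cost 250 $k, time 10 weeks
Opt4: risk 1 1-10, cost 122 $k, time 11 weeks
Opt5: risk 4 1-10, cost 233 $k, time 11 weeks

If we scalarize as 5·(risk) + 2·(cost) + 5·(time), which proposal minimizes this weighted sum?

Opt4

Opt1: 5·9 + 2·190 + 5·24 = 545
Opt2: 5·2 + 2·265 + 5·10 = 590
Opt3: 5·10 + 2·250 + 5·10 = 600
Opt4: 5·1 + 2·122 + 5·11 = 304
Opt5: 5·4 + 2·233 + 5·11 = 541
Lowest: Opt4 at 304.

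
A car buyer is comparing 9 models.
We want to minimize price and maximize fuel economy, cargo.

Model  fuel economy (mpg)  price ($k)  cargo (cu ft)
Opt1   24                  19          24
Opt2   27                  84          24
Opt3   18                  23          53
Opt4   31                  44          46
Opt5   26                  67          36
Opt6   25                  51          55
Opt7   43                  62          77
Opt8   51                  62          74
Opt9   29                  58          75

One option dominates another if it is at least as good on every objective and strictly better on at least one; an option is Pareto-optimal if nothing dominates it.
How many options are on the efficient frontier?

Opt1: not dominated (best price).
Opt2: dominated by Opt4 (fuel economy 31≥27, price 44≤84, cargo 46≥24).
Opt3: not dominated.
Opt4: not dominated.
Opt5: dominated by Opt4 (fuel economy 31≥26, price 44≤67, cargo 46≥36).
Opt6: not dominated.
Opt7: not dominated (best cargo).
Opt8: not dominated (best fuel economy).
Opt9: not dominated.
Pareto-optimal: Opt1, Opt3, Opt4, Opt6, Opt7, Opt8, Opt9 → 7.

7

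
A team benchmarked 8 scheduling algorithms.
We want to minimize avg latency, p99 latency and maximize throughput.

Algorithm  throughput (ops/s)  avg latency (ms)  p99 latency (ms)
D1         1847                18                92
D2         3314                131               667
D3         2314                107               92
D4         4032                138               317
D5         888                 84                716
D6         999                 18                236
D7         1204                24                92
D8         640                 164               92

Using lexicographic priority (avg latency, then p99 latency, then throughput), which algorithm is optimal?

D1

First minimize avg latency: best is 18, kept {D1, D6}.
Then minimize p99 latency: best is 92, kept {D1}.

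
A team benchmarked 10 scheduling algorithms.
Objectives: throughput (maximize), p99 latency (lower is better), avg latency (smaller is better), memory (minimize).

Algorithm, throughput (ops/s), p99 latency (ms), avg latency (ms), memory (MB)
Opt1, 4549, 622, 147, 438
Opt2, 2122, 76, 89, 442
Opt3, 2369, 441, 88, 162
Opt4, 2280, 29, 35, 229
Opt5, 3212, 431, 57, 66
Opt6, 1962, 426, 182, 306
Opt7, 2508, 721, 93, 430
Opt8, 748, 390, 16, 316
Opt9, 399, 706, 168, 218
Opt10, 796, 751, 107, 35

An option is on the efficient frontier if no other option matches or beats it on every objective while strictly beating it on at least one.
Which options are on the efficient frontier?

Opt1: not dominated (best throughput).
Opt2: dominated by Opt4 (throughput 2280≥2122, p99 latency 29≤76, avg latency 35≤89, memory 229≤442).
Opt3: dominated by Opt5 (throughput 3212≥2369, p99 latency 431≤441, avg latency 57≤88, memory 66≤162).
Opt4: not dominated (best p99 latency).
Opt5: not dominated.
Opt6: dominated by Opt4 (throughput 2280≥1962, p99 latency 29≤426, avg latency 35≤182, memory 229≤306).
Opt7: dominated by Opt5 (throughput 3212≥2508, p99 latency 431≤721, avg latency 57≤93, memory 66≤430).
Opt8: not dominated (best avg latency).
Opt9: dominated by Opt3 (throughput 2369≥399, p99 latency 441≤706, avg latency 88≤168, memory 162≤218).
Opt10: not dominated (best memory).

Opt1, Opt4, Opt5, Opt8, Opt10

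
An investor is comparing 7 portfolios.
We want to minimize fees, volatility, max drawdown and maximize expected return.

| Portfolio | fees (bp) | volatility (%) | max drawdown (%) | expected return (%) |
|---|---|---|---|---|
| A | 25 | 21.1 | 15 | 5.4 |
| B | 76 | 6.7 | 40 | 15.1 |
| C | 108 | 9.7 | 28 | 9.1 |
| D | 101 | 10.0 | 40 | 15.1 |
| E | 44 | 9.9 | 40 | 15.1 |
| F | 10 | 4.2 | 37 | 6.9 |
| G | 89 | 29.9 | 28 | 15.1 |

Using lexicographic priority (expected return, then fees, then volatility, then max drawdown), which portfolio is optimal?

E

First maximize expected return: best is 15.1, kept {B, D, E, G}.
Then minimize fees: best is 44, kept {E}.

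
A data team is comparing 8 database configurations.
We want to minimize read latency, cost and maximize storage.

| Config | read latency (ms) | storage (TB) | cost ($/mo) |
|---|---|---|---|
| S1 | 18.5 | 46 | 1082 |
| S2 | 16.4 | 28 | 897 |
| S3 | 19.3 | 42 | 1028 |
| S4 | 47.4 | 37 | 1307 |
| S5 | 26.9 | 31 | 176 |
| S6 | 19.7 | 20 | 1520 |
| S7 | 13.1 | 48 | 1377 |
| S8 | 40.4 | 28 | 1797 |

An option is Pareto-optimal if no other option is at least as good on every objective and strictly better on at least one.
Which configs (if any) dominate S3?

none

S1: worse on cost (1082 vs 1028).
S2: worse on storage (28 vs 42).
S4: worse on read latency (47.4 vs 19.3).
S5: worse on read latency (26.9 vs 19.3).
S6: worse on read latency (19.7 vs 19.3).
S7: worse on cost (1377 vs 1028).
S8: worse on read latency (40.4 vs 19.3).
No option dominates S3.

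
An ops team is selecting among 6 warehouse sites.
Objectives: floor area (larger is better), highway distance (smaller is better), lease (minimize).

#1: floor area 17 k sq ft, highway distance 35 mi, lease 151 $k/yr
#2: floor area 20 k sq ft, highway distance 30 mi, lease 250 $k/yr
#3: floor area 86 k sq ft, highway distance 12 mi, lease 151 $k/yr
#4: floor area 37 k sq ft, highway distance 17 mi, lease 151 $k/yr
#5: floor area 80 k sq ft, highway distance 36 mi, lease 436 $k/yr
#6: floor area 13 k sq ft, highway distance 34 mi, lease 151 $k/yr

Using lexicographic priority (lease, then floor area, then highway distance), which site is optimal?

First minimize lease: best is 151, kept {#1, #3, #4, #6}.
Then maximize floor area: best is 86, kept {#3}.

#3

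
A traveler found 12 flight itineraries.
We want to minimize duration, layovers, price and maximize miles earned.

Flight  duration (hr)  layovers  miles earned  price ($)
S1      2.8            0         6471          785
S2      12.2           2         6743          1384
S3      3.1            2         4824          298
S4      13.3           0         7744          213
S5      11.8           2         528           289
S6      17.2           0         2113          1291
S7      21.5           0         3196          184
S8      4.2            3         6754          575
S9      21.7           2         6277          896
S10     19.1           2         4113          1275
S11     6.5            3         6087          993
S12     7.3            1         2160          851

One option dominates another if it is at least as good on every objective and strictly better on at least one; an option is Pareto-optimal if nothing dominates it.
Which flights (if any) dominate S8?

S1: worse on miles earned (6471 vs 6754).
S2: worse on duration (12.2 vs 4.2).
S3: worse on miles earned (4824 vs 6754).
S4: worse on duration (13.3 vs 4.2).
S5: worse on duration (11.8 vs 4.2).
S6: worse on duration (17.2 vs 4.2).
S7: worse on duration (21.5 vs 4.2).
S9: worse on duration (21.7 vs 4.2).
S10: worse on duration (19.1 vs 4.2).
S11: worse on duration (6.5 vs 4.2).
S12: worse on duration (7.3 vs 4.2).
No option dominates S8.

none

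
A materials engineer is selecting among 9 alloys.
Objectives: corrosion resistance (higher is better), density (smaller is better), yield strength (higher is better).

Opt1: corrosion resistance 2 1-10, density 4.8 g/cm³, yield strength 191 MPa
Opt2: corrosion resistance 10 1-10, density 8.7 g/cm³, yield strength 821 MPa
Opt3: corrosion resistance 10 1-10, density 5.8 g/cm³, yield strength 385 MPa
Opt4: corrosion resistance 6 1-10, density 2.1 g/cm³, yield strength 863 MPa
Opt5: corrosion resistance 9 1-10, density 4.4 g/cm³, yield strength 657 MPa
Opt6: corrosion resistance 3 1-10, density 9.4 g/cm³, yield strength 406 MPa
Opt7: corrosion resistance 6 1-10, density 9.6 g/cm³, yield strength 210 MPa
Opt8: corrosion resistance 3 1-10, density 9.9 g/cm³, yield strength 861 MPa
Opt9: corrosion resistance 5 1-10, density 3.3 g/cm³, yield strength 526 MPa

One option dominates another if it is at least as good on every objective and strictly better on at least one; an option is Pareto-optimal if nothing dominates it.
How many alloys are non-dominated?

4

Opt1: dominated by Opt4 (corrosion resistance 6≥2, density 2.1≤4.8, yield strength 863≥191).
Opt2: not dominated.
Opt3: not dominated.
Opt4: not dominated (best density).
Opt5: not dominated.
Opt6: dominated by Opt2 (corrosion resistance 10≥3, density 8.7≤9.4, yield strength 821≥406).
Opt7: dominated by Opt2 (corrosion resistance 10≥6, density 8.7≤9.6, yield strength 821≥210).
Opt8: dominated by Opt4 (corrosion resistance 6≥3, density 2.1≤9.9, yield strength 863≥861).
Opt9: dominated by Opt4 (corrosion resistance 6≥5, density 2.1≤3.3, yield strength 863≥526).
Pareto-optimal: Opt2, Opt3, Opt4, Opt5 → 4.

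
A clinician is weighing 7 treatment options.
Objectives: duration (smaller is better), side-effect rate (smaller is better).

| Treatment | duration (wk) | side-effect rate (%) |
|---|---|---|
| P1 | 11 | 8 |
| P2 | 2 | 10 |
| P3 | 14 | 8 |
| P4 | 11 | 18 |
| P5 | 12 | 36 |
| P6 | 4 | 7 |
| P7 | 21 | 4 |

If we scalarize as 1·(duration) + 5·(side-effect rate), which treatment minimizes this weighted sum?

P6

P1: 1·11 + 5·8 = 51
P2: 1·2 + 5·10 = 52
P3: 1·14 + 5·8 = 54
P4: 1·11 + 5·18 = 101
P5: 1·12 + 5·36 = 192
P6: 1·4 + 5·7 = 39
P7: 1·21 + 5·4 = 41
Lowest: P6 at 39.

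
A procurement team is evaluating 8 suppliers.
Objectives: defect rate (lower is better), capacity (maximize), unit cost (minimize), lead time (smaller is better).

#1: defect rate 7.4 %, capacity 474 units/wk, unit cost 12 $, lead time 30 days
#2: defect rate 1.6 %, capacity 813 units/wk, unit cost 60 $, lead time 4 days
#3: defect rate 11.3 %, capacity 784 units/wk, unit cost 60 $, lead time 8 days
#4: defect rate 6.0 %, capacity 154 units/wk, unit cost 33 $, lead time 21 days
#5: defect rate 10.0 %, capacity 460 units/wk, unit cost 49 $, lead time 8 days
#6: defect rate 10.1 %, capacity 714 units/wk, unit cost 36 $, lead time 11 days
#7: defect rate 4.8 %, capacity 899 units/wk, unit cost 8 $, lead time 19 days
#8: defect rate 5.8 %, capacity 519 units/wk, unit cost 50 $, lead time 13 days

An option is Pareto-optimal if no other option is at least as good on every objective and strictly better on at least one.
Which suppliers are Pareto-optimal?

#2, #5, #6, #7, #8

#1: dominated by #7 (defect rate 4.8≤7.4, capacity 899≥474, unit cost 8≤12, lead time 19≤30).
#2: not dominated (best defect rate).
#3: dominated by #2 (defect rate 1.6≤11.3, capacity 813≥784, unit cost 60≤60, lead time 4≤8).
#4: dominated by #7 (defect rate 4.8≤6.0, capacity 899≥154, unit cost 8≤33, lead time 19≤21).
#5: not dominated.
#6: not dominated.
#7: not dominated (best capacity).
#8: not dominated.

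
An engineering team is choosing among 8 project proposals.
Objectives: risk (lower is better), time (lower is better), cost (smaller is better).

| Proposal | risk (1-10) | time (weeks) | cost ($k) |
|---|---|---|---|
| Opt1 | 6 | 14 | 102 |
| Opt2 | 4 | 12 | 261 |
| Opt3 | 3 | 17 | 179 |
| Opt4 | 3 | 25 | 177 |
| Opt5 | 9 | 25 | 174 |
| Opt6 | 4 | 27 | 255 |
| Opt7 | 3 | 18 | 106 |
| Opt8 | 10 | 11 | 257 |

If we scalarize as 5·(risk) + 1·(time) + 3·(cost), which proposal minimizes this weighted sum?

Opt1: 5·6 + 1·14 + 3·102 = 350
Opt2: 5·4 + 1·12 + 3·261 = 815
Opt3: 5·3 + 1·17 + 3·179 = 569
Opt4: 5·3 + 1·25 + 3·177 = 571
Opt5: 5·9 + 1·25 + 3·174 = 592
Opt6: 5·4 + 1·27 + 3·255 = 812
Opt7: 5·3 + 1·18 + 3·106 = 351
Opt8: 5·10 + 1·11 + 3·257 = 832
Lowest: Opt1 at 350.

Opt1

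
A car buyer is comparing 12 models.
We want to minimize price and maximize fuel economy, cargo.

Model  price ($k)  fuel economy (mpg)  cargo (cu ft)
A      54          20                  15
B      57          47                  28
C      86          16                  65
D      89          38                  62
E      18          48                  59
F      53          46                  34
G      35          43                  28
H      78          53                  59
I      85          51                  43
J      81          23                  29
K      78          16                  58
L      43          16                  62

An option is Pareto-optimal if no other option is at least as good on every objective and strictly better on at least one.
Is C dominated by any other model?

No

A: worse on cargo (15 vs 65).
B: worse on cargo (28 vs 65).
D: worse on price (89 vs 86).
E: worse on cargo (59 vs 65).
F: worse on cargo (34 vs 65).
G: worse on cargo (28 vs 65).
H: worse on cargo (59 vs 65).
I: worse on cargo (43 vs 65).
J: worse on cargo (29 vs 65).
K: worse on cargo (58 vs 65).
L: worse on cargo (62 vs 65).
No option is at least as good as C on every objective and strictly better on one.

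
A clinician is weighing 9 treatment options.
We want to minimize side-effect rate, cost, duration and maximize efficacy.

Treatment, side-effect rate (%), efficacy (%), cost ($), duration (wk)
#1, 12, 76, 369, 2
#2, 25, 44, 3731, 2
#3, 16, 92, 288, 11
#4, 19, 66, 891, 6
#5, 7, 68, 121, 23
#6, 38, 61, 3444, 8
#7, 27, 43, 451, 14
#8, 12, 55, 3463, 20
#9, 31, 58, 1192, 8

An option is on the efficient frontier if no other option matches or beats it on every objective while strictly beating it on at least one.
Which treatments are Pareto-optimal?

#1: not dominated.
#2: dominated by #1 (side-effect rate 12≤25, efficacy 76≥44, cost 369≤3731, duration 2≤2).
#3: not dominated (best efficacy).
#4: dominated by #1 (side-effect rate 12≤19, efficacy 76≥66, cost 369≤891, duration 2≤6).
#5: not dominated (best side-effect rate).
#6: dominated by #1 (side-effect rate 12≤38, efficacy 76≥61, cost 369≤3444, duration 2≤8).
#7: dominated by #1 (side-effect rate 12≤27, efficacy 76≥43, cost 369≤451, duration 2≤14).
#8: dominated by #1 (side-effect rate 12≤12, efficacy 76≥55, cost 369≤3463, duration 2≤20).
#9: dominated by #1 (side-effect rate 12≤31, efficacy 76≥58, cost 369≤1192, duration 2≤8).

#1, #3, #5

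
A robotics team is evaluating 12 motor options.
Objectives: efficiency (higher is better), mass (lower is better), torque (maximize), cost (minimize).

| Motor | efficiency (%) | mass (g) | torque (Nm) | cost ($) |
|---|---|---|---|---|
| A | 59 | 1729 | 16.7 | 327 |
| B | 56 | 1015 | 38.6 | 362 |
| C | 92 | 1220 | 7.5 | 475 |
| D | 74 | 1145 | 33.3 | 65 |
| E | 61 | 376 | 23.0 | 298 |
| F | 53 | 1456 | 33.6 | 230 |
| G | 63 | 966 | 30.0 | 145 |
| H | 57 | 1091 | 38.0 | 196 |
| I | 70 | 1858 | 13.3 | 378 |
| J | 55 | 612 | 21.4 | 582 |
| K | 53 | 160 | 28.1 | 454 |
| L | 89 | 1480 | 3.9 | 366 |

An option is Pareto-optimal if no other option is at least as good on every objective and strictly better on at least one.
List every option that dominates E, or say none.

A: worse on efficiency (59 vs 61).
B: worse on efficiency (56 vs 61).
C: worse on mass (1220 vs 376).
D: worse on mass (1145 vs 376).
F: worse on efficiency (53 vs 61).
G: worse on mass (966 vs 376).
H: worse on efficiency (57 vs 61).
I: worse on mass (1858 vs 376).
J: worse on efficiency (55 vs 61).
K: worse on efficiency (53 vs 61).
L: worse on mass (1480 vs 376).
No option dominates E.

none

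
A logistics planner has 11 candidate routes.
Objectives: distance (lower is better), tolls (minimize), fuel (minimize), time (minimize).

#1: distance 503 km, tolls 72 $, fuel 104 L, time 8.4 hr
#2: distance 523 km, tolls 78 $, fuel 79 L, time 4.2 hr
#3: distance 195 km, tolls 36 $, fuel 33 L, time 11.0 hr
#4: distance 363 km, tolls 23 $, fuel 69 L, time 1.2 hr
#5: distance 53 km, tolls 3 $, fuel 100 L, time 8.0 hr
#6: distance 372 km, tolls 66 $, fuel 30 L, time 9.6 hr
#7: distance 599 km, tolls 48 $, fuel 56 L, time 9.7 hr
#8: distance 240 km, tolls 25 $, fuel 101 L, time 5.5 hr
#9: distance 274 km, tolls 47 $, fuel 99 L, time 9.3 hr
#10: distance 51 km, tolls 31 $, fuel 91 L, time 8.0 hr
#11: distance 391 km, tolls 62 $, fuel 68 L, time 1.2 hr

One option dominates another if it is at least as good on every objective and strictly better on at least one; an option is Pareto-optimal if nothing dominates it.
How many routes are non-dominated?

8

#1: dominated by #4 (distance 363≤503, tolls 23≤72, fuel 69≤104, time 1.2≤8.4).
#2: dominated by #4 (distance 363≤523, tolls 23≤78, fuel 69≤79, time 1.2≤4.2).
#3: not dominated.
#4: not dominated.
#5: not dominated (best tolls).
#6: not dominated (best fuel).
#7: not dominated.
#8: not dominated.
#9: dominated by #10 (distance 51≤274, tolls 31≤47, fuel 91≤99, time 8.0≤9.3).
#10: not dominated (best distance).
#11: not dominated.
Pareto-optimal: #3, #4, #5, #6, #7, #8, #10, #11 → 8.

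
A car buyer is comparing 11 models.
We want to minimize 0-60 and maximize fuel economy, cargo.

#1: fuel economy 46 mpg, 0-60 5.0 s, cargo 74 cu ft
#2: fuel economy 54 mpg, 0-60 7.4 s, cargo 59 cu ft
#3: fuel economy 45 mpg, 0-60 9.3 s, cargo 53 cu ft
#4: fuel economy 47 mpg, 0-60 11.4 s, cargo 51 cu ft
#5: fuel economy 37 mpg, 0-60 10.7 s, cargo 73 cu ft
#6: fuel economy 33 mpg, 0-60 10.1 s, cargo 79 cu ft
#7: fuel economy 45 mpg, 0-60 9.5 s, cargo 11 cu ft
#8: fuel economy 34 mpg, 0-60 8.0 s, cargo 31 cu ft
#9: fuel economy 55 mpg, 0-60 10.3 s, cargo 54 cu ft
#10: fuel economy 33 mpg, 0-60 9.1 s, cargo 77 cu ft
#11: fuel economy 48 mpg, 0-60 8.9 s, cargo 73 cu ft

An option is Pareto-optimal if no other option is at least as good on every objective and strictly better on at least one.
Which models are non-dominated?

#1: not dominated (best 0-60).
#2: not dominated.
#3: dominated by #1 (fuel economy 46≥45, 0-60 5.0≤9.3, cargo 74≥53).
#4: dominated by #2 (fuel economy 54≥47, 0-60 7.4≤11.4, cargo 59≥51).
#5: dominated by #1 (fuel economy 46≥37, 0-60 5.0≤10.7, cargo 74≥73).
#6: not dominated (best cargo).
#7: dominated by #1 (fuel economy 46≥45, 0-60 5.0≤9.5, cargo 74≥11).
#8: dominated by #1 (fuel economy 46≥34, 0-60 5.0≤8.0, cargo 74≥31).
#9: not dominated (best fuel economy).
#10: not dominated.
#11: not dominated.

#1, #2, #6, #9, #10, #11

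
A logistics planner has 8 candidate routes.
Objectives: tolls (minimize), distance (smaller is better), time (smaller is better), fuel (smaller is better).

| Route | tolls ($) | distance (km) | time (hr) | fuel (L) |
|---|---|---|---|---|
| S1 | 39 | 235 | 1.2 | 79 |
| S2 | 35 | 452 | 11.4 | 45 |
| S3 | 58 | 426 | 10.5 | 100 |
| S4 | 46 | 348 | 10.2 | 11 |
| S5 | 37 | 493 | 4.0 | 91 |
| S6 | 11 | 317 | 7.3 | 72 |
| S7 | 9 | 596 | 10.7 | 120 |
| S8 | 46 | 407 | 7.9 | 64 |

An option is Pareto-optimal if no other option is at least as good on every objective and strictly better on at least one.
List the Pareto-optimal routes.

S1: not dominated (best distance).
S2: not dominated.
S3: dominated by S1 (tolls 39≤58, distance 235≤426, time 1.2≤10.5, fuel 79≤100).
S4: not dominated (best fuel).
S5: not dominated.
S6: not dominated.
S7: not dominated (best tolls).
S8: not dominated.

S1, S2, S4, S5, S6, S7, S8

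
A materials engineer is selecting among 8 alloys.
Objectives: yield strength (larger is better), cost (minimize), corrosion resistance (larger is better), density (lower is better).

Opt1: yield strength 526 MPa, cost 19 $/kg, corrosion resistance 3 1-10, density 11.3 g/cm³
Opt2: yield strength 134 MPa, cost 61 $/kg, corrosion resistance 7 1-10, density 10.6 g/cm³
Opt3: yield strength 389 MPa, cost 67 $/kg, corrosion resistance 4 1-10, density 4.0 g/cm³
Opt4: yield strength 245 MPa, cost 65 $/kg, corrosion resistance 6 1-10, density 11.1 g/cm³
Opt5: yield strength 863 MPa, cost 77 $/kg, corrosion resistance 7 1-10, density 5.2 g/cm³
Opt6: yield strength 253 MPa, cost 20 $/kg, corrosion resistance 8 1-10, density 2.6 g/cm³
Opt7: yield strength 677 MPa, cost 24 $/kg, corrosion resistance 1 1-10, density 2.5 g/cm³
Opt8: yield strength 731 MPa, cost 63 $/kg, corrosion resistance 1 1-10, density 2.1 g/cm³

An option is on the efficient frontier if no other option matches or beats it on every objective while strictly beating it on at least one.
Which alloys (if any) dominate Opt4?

Opt6

Opt6: yield strength 253≥245, cost 20≤65, corrosion resistance 8≥6, density 2.6≤11.1 — dominates Opt4.
Others (Opt1, Opt2, Opt3, Opt5, Opt7, Opt8) are each worse than Opt4 on at least one objective.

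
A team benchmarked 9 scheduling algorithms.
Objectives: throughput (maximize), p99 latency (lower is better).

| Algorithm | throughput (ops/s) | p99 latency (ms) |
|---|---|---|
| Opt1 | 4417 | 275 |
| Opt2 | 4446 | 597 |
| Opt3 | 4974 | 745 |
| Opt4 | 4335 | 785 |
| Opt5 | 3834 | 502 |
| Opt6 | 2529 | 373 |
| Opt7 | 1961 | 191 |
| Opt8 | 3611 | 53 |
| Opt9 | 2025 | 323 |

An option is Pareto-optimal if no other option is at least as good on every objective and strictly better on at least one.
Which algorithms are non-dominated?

Opt1, Opt2, Opt3, Opt8

Opt1: not dominated.
Opt2: not dominated.
Opt3: not dominated (best throughput).
Opt4: dominated by Opt1 (throughput 4417≥4335, p99 latency 275≤785).
Opt5: dominated by Opt1 (throughput 4417≥3834, p99 latency 275≤502).
Opt6: dominated by Opt1 (throughput 4417≥2529, p99 latency 275≤373).
Opt7: dominated by Opt8 (throughput 3611≥1961, p99 latency 53≤191).
Opt8: not dominated (best p99 latency).
Opt9: dominated by Opt1 (throughput 4417≥2025, p99 latency 275≤323).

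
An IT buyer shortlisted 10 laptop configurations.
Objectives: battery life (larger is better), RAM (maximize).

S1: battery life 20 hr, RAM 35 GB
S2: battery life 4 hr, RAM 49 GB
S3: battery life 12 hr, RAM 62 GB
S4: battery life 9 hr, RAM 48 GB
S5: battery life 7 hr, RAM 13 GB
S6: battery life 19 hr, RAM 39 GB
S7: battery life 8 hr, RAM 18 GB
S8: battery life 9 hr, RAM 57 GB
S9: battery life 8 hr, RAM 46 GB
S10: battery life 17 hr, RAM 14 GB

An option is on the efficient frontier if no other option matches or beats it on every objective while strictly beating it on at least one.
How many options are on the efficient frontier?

3

S1: not dominated (best battery life).
S2: dominated by S3 (battery life 12≥4, RAM 62≥49).
S3: not dominated (best RAM).
S4: dominated by S3 (battery life 12≥9, RAM 62≥48).
S5: dominated by S1 (battery life 20≥7, RAM 35≥13).
S6: not dominated.
S7: dominated by S1 (battery life 20≥8, RAM 35≥18).
S8: dominated by S3 (battery life 12≥9, RAM 62≥57).
S9: dominated by S3 (battery life 12≥8, RAM 62≥46).
S10: dominated by S1 (battery life 20≥17, RAM 35≥14).
Pareto-optimal: S1, S3, S6 → 3.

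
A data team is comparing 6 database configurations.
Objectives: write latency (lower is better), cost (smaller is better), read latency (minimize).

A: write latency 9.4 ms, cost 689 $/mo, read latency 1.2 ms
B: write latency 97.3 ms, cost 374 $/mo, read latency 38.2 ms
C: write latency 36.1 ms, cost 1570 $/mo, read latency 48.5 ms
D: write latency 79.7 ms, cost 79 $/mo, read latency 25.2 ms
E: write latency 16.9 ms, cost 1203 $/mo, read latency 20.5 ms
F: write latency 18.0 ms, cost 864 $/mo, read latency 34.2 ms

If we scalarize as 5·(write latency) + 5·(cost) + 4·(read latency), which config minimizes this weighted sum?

A: 5·9.4 + 5·689 + 4·1.2 = 3496.8
B: 5·97.3 + 5·374 + 4·38.2 = 2509.3
C: 5·36.1 + 5·1570 + 4·48.5 = 8224.5
D: 5·79.7 + 5·79 + 4·25.2 = 894.3
E: 5·16.9 + 5·1203 + 4·20.5 = 6181.5
F: 5·18.0 + 5·864 + 4·34.2 = 4546.8
Lowest: D at 894.3.

D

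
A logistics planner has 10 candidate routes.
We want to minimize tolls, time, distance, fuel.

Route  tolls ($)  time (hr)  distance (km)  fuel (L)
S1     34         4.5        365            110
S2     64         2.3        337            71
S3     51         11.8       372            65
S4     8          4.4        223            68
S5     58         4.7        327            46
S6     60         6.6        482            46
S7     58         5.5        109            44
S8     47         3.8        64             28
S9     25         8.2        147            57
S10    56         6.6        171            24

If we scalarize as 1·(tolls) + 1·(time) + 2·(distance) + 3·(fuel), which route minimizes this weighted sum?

S8

S1: 1·34 + 1·4.5 + 2·365 + 3·110 = 1098.5
S2: 1·64 + 1·2.3 + 2·337 + 3·71 = 953.3
S3: 1·51 + 1·11.8 + 2·372 + 3·65 = 1001.8
S4: 1·8 + 1·4.4 + 2·223 + 3·68 = 662.4
S5: 1·58 + 1·4.7 + 2·327 + 3·46 = 854.7
S6: 1·60 + 1·6.6 + 2·482 + 3·46 = 1168.6
S7: 1·58 + 1·5.5 + 2·109 + 3·44 = 413.5
S8: 1·47 + 1·3.8 + 2·64 + 3·28 = 262.8
S9: 1·25 + 1·8.2 + 2·147 + 3·57 = 498.2
S10: 1·56 + 1·6.6 + 2·171 + 3·24 = 476.6
Lowest: S8 at 262.8.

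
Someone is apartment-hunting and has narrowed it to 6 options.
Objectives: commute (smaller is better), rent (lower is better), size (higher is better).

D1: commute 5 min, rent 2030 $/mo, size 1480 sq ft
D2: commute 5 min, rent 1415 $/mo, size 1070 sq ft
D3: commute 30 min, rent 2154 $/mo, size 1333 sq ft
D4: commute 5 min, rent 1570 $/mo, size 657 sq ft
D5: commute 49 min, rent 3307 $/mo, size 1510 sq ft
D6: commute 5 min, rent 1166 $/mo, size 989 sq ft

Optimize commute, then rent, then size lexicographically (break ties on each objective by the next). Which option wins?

D6

First minimize commute: best is 5, kept {D1, D2, D4, D6}.
Then minimize rent: best is 1166, kept {D6}.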